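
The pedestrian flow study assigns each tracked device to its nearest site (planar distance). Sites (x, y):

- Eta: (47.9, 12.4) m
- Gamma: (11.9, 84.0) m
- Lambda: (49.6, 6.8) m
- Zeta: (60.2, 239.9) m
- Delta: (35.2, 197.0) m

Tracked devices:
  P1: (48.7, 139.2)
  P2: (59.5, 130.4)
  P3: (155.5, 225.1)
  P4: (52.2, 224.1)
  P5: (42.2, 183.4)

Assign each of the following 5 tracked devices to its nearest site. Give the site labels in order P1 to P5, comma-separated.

P1 → Delta (d²=3523.09)
P2 → Gamma (d²=4418.72)
P3 → Zeta (d²=9301.13)
P4 → Zeta (d²=313.64)
P5 → Delta (d²=233.96)

Delta, Gamma, Zeta, Zeta, Delta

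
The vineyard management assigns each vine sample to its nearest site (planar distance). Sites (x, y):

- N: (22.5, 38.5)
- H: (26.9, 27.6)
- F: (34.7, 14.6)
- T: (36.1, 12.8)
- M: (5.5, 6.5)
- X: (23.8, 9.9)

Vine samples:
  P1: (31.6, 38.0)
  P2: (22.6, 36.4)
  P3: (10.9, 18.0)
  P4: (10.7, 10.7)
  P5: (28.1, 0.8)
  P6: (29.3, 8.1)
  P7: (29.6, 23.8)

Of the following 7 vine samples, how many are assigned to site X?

2

P1 → N
P2 → N
P3 → M
P4 → M
P5 → X
P6 → X
P7 → H
2 of the 7 go to X.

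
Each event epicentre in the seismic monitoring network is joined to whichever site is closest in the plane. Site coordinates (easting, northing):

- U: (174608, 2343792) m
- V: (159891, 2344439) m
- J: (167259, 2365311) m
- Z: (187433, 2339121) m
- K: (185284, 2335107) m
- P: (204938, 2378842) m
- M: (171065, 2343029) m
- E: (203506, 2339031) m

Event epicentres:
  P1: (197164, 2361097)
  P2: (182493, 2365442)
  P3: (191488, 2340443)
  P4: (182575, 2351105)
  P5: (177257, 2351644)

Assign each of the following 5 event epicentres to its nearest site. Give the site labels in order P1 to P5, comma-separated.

P, J, Z, U, U

P1 → P (d²=375320101.00)
P2 → J (d²=232091917.00)
P3 → Z (d²=18190709.00)
P4 → U (d²=116953058.00)
P5 → U (d²=68671105.00)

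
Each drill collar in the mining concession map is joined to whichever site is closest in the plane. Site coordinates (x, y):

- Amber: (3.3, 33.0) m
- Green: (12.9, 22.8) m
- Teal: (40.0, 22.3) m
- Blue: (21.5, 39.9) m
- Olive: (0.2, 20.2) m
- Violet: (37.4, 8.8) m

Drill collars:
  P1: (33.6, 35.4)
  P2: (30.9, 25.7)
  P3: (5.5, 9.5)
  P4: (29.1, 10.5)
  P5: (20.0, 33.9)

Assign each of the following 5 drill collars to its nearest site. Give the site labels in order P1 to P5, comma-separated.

Blue, Teal, Olive, Violet, Blue

P1 → Blue (d²=166.66)
P2 → Teal (d²=94.37)
P3 → Olive (d²=142.58)
P4 → Violet (d²=71.78)
P5 → Blue (d²=38.25)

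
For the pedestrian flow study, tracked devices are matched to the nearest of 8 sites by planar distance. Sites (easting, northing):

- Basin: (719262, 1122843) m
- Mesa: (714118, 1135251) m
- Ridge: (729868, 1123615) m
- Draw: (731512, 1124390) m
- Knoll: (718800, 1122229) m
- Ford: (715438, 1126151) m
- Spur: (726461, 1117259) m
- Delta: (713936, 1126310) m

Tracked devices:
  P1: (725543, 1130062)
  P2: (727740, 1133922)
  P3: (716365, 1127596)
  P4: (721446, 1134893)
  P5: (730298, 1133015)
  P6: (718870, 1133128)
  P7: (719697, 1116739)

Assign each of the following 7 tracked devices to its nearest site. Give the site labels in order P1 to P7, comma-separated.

Ridge, Draw, Ford, Mesa, Draw, Mesa, Knoll

P1 → Ridge (d²=60269434.00)
P2 → Draw (d²=105087008.00)
P3 → Ford (d²=2947354.00)
P4 → Mesa (d²=53827748.00)
P5 → Draw (d²=75864421.00)
P6 → Mesa (d²=27088633.00)
P7 → Knoll (d²=30944709.00)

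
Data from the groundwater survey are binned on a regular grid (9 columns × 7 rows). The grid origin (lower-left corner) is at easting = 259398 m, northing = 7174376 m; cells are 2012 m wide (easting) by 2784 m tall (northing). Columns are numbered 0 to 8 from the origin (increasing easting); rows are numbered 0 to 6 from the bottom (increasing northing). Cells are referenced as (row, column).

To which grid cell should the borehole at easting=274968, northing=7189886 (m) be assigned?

Column index: ⌊(274968 − 259398) / 2012⌋ = ⌊7.739⌋ = 7
Row offset from origin: ⌊(7189886 − 7174376) / 2784⌋ = ⌊5.571⌋ = 5 → row 5

(5, 7)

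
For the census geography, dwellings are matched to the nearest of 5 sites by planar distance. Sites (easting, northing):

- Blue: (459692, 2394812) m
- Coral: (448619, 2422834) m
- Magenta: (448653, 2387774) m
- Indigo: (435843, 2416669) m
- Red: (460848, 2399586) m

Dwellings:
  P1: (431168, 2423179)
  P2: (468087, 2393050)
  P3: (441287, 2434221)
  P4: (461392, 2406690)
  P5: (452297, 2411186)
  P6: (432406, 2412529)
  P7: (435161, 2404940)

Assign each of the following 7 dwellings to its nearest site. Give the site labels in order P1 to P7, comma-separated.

P1 → Indigo (d²=64235725.00)
P2 → Blue (d²=73580669.00)
P3 → Coral (d²=183421993.00)
P4 → Red (d²=50762752.00)
P5 → Coral (d²=149203588.00)
P6 → Indigo (d²=28952569.00)
P7 → Indigo (d²=138034565.00)

Indigo, Blue, Coral, Red, Coral, Indigo, Indigo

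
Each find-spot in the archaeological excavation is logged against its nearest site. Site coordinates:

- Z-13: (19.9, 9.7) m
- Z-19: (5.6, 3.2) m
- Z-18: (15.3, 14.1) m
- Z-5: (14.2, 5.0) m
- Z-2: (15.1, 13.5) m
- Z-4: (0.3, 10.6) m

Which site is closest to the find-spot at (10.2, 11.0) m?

Z-2

Squared distances to each site:
Z-13: 95.780; Z-19: 82.000; Z-18: 35.620; Z-5: 52.000; Z-2: 30.260; Z-4: 98.170.
Minimum at Z-2.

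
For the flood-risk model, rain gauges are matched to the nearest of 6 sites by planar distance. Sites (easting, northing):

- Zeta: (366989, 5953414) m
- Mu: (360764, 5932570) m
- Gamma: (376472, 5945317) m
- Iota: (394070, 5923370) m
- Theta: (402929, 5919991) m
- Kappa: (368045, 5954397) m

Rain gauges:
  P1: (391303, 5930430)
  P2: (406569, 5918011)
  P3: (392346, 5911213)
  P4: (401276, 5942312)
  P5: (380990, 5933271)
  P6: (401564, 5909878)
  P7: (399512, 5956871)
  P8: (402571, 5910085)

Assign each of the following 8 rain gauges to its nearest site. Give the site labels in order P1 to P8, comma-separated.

Iota, Theta, Iota, Iota, Gamma, Theta, Gamma, Theta

P1 → Iota (d²=57499889.00)
P2 → Theta (d²=17170000.00)
P3 → Iota (d²=150764825.00)
P4 → Iota (d²=410725800.00)
P5 → Gamma (d²=165518440.00)
P6 → Theta (d²=104135994.00)
P7 → Gamma (d²=664336516.00)
P8 → Theta (d²=98257000.00)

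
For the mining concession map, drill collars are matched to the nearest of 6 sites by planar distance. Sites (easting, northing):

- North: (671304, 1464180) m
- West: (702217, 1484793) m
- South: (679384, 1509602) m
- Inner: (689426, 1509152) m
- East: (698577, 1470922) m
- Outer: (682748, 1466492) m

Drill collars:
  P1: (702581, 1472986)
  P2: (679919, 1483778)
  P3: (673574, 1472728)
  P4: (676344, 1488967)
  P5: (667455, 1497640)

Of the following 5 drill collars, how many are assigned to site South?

2

P1 → East
P2 → Outer
P3 → North
P4 → South
P5 → South
2 of the 5 go to South.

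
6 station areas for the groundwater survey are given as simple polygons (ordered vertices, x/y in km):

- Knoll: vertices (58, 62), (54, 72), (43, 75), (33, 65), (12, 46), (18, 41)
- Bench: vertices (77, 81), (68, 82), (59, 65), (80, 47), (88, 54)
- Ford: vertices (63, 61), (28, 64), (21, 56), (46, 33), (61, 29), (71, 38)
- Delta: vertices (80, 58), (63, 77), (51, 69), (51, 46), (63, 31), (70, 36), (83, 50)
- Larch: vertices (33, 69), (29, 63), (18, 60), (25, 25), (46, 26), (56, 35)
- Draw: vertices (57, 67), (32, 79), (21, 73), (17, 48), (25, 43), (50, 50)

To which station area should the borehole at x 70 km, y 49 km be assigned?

Delta

Cast a ray rightward from (70, 49). For each polygon, the edges (by vertex number in listed order) whose endpoints lie on opposite sides of y = 49, where each meets that height, and whether that is right or left of the point:
Knoll: 4–5 at x≈15.3 (left), 6–1 at x≈33.2 (left) → 0 crossings.
Bench: 3–4 at x≈77.7 (right), 4–5 at x≈82.3 (right) → 2 crossings.
Ford: 3–4 at x≈28.6 (left), 6–1 at x≈67.2 (left) → 0 crossings.
Delta: 3–4 at x≈51.0 (left), 6–7 at x≈82.1 (right) → 1 crossing.
Larch: 3–4 at x≈20.2 (left), 6–1 at x≈46.5 (left) → 0 crossings.
Draw: 3–4 at x≈17.2 (left), 5–6 at x≈46.4 (left) → 0 crossings.
Only Delta has an odd count, so the point is inside Delta.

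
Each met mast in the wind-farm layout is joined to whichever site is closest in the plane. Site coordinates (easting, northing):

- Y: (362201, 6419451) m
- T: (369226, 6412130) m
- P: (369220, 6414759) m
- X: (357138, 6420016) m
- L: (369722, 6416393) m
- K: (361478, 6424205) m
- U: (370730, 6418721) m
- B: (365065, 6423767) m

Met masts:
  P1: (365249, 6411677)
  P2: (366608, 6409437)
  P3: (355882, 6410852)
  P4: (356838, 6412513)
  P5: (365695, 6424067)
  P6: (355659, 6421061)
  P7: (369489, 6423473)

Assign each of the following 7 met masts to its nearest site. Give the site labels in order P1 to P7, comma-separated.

P1 → T (d²=16021738.00)
P2 → T (d²=14106173.00)
P3 → X (d²=85556432.00)
P4 → X (d²=56385009.00)
P5 → B (d²=486900.00)
P6 → X (d²=3279466.00)
P7 → B (d²=19658212.00)

T, T, X, X, B, X, B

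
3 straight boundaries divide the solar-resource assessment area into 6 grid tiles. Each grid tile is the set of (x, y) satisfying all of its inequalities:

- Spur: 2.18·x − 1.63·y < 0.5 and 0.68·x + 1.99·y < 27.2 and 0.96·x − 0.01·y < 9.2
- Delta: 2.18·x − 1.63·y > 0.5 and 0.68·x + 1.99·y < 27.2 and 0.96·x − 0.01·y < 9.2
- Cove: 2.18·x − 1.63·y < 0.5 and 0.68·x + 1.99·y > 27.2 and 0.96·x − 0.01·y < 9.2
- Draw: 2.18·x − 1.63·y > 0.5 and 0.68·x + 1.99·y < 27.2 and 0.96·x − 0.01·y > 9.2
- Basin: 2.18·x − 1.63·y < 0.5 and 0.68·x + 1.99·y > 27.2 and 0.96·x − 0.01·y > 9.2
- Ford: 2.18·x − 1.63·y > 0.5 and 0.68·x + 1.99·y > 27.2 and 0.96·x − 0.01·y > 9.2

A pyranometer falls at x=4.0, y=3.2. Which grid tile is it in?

Delta

2.18·4.0 − 1.63·3.2 = 3.504, which is > 0.5
0.68·4.0 + 1.99·3.2 = 9.088, which is < 27.2
0.96·4.0 − 0.01·3.2 = 3.808, which is < 9.2
This sign pattern matches Delta.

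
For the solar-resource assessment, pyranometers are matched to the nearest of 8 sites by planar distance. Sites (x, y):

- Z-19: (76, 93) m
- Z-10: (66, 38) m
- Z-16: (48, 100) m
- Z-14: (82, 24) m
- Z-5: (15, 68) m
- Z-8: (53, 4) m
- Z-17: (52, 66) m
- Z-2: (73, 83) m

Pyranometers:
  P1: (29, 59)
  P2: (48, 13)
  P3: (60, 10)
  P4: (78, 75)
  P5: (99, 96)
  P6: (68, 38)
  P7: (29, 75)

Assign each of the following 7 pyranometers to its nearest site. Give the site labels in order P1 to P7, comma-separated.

P1 → Z-5 (d²=277.00)
P2 → Z-8 (d²=106.00)
P3 → Z-8 (d²=85.00)
P4 → Z-2 (d²=89.00)
P5 → Z-19 (d²=538.00)
P6 → Z-10 (d²=4.00)
P7 → Z-5 (d²=245.00)

Z-5, Z-8, Z-8, Z-2, Z-19, Z-10, Z-5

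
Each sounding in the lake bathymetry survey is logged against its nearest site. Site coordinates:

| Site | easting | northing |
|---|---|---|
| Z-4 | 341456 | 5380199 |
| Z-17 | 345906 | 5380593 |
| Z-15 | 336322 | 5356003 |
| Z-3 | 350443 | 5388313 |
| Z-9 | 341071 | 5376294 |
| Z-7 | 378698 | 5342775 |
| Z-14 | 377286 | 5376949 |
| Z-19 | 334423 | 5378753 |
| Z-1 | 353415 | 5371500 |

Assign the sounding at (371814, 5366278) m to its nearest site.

Z-14

Squared distances to each site:
Z-4: 1115402405.000; Z-17: 876143689.000; Z-15: 1365257689.000; Z-3: 942260866.000; Z-9: 1045452305.000; Z-7: 599780465.000; Z-14: 143813025.000; Z-19: 1553712506.000; Z-1: 365792485.000.
Minimum at Z-14.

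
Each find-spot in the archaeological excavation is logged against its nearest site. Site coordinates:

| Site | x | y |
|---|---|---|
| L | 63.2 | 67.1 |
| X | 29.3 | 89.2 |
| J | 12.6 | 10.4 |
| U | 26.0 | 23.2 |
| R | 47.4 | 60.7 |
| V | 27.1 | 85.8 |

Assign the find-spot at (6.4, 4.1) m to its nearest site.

Squared distances to each site:
L: 7195.240; X: 7766.420; J: 78.130; U: 748.970; R: 4884.560; V: 7103.380.
Minimum at J.

J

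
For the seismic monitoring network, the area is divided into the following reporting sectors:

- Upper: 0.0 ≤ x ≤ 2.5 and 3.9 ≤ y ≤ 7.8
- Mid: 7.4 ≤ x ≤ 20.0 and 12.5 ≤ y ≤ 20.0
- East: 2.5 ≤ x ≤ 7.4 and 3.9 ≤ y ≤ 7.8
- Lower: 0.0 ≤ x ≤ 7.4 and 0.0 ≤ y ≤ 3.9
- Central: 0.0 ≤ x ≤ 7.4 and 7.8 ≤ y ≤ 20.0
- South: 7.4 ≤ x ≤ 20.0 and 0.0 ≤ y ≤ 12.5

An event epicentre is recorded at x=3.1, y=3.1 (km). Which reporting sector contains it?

Lower

The point has x = 3.1 and y = 3.1.
Only Lower satisfies 0.0 ≤ x ≤ 7.4 and 0.0 ≤ y ≤ 3.9.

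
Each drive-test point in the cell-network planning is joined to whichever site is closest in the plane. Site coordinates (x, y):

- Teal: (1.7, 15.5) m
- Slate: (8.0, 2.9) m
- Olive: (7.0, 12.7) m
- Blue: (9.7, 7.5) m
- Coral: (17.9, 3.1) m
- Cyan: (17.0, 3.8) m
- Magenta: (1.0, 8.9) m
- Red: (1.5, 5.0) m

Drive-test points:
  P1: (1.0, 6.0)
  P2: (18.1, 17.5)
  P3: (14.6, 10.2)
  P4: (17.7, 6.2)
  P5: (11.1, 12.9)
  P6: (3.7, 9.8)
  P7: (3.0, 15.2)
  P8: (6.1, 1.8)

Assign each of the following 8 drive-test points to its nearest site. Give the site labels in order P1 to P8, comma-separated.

P1 → Red (d²=1.25)
P2 → Olive (d²=146.25)
P3 → Blue (d²=31.30)
P4 → Cyan (d²=6.25)
P5 → Olive (d²=16.85)
P6 → Magenta (d²=8.10)
P7 → Teal (d²=1.78)
P8 → Slate (d²=4.82)

Red, Olive, Blue, Cyan, Olive, Magenta, Teal, Slate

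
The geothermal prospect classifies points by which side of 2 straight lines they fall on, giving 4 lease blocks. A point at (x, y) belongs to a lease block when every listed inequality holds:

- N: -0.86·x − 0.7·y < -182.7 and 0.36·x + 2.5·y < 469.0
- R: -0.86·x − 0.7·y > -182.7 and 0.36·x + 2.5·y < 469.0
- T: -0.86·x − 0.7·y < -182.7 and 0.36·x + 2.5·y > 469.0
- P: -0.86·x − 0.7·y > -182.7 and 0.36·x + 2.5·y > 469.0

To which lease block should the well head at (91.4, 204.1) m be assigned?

T

-0.86·91.4 − 0.7·204.1 = -221.474, which is < -182.7
0.36·91.4 + 2.5·204.1 = 543.154, which is > 469.0
This sign pattern matches T.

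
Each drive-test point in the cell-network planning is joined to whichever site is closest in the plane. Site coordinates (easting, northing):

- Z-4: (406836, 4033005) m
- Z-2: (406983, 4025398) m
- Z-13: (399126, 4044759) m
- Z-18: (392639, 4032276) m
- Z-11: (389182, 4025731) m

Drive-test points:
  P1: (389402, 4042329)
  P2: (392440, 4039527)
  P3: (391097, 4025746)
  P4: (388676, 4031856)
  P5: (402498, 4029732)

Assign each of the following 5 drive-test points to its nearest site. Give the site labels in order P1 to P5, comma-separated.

Z-13, Z-18, Z-11, Z-18, Z-4

P1 → Z-13 (d²=100461076.00)
P2 → Z-18 (d²=52616602.00)
P3 → Z-11 (d²=3667450.00)
P4 → Z-18 (d²=15881769.00)
P5 → Z-4 (d²=29530773.00)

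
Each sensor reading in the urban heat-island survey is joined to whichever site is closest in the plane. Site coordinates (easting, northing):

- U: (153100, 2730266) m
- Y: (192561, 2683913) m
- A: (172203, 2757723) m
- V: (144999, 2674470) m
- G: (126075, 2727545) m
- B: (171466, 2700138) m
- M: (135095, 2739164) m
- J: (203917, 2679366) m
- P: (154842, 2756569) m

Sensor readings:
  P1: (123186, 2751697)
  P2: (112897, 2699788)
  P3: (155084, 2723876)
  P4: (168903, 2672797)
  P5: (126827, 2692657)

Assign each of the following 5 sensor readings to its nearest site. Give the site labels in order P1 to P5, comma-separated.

P1 → M (d²=298900370.00)
P2 → G (d²=944110733.00)
P3 → U (d²=44768356.00)
P4 → V (d²=574200145.00)
P5 → V (d²=660988553.00)

M, G, U, V, V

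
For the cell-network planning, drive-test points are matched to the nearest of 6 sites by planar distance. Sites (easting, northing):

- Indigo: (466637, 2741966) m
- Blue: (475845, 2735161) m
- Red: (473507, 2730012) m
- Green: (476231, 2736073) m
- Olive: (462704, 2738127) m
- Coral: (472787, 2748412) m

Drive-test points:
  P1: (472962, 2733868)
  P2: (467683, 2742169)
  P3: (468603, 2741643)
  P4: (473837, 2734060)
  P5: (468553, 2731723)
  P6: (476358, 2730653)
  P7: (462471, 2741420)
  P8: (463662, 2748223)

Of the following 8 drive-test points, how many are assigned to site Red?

2

P1 → Blue
P2 → Indigo
P3 → Indigo
P4 → Blue
P5 → Red
P6 → Red
P7 → Olive
P8 → Indigo
2 of the 8 go to Red.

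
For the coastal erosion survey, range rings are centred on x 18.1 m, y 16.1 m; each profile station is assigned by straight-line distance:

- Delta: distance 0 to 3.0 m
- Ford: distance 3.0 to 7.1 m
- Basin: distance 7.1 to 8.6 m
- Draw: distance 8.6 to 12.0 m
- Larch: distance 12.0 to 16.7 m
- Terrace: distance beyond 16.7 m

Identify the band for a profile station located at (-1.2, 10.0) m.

Distance = √((-1.2−18.1)² + (10.0−16.1)²) = √(372.490 + 37.210) = 20.241 m.
16.7 ≤ 20.241 < ∞ → Terrace.

Terrace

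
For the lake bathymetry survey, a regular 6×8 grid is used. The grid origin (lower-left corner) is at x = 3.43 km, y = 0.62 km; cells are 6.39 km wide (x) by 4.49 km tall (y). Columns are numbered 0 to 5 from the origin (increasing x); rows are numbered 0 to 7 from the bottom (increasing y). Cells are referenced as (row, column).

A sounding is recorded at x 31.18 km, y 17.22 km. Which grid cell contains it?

Column index: ⌊(31.18 − 3.43) / 6.39⌋ = ⌊4.343⌋ = 4
Row offset from origin: ⌊(17.22 − 0.62) / 4.49⌋ = ⌊3.697⌋ = 3 → row 3

(3, 4)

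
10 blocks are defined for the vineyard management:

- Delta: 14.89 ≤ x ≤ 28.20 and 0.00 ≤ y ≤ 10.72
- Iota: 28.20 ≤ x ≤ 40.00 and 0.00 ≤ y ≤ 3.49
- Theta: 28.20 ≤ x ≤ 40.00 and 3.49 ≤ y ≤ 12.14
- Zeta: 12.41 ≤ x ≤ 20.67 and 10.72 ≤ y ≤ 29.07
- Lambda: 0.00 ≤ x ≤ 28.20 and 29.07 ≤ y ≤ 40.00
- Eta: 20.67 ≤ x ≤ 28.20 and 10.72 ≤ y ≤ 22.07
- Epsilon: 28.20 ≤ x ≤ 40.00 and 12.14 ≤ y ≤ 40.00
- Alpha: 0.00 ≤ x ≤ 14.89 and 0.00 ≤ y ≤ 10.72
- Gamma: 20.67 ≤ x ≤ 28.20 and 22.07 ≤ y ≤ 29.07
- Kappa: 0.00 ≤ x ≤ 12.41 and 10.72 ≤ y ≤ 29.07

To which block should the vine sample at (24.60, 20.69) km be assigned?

The point has x = 24.60 and y = 20.69.
Only Eta satisfies 20.67 ≤ x ≤ 28.20 and 10.72 ≤ y ≤ 22.07.

Eta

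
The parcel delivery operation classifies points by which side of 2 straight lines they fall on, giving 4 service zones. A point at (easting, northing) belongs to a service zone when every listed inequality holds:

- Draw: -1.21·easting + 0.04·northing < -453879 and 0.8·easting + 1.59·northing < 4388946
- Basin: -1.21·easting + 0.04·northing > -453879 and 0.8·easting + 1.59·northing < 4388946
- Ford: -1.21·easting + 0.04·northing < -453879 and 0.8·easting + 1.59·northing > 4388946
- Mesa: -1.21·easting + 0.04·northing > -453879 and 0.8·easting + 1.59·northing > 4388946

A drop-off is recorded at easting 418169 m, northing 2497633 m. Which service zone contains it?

-1.21·418169 + 0.04·2497633 = -406079.170, which is > -453879
0.8·418169 + 1.59·2497633 = 4305771.670, which is < 4388946
This sign pattern matches Basin.

Basin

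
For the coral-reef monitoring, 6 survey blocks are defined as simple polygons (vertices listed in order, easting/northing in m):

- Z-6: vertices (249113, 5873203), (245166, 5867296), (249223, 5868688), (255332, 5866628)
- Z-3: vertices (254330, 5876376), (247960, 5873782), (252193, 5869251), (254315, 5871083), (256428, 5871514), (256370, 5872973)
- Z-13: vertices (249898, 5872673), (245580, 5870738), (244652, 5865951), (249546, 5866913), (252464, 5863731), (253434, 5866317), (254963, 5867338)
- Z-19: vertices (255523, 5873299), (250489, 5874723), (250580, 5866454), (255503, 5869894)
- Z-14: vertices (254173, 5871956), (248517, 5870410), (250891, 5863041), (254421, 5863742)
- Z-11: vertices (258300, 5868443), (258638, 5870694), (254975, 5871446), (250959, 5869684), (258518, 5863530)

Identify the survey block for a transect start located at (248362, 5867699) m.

Z-13

Cast a ray rightward from (248362, 5867699). For each polygon, the edges (by vertex number in listed order) whose endpoints lie on opposite sides of northing = 5867699, where each meets that height, and whether that is right or left of the point:
Z-6: 1–2 at easting≈245435.3 (left), 2–3 at easting≈246340.5 (left), 3–4 at easting≈252155.9 (right), 4–1 at easting≈254319.0 (right) → 2 crossings.
Z-3: no edge straddles that height → 0 crossings.
Z-13: 2–3 at easting≈244990.9 (left), 7–1 at easting≈254620.3 (right) → 1 crossing.
Z-19: 2–3 at easting≈250566.3 (right), 3–4 at easting≈252361.7 (right) → 2 crossings.
Z-14: 2–3 at easting≈249390.4 (right), 4–1 at easting≈254301.5 (right) → 2 crossings.
Z-11: 4–5 at easting≈253397.2 (right), 5–1 at easting≈258333.0 (right) → 2 crossings.
Only Z-13 has an odd count, so the point is inside Z-13.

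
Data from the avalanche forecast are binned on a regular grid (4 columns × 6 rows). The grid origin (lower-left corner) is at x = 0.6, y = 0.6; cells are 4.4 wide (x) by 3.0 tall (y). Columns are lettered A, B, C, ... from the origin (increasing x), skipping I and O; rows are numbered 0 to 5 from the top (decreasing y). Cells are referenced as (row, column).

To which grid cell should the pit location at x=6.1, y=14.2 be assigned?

Column index: ⌊(6.1 − 0.6) / 4.4⌋ = ⌊1.250⌋ = 1 → column B
Row offset from origin: ⌊(14.2 − 0.6) / 3.0⌋ = ⌊4.533⌋ = 4 → row 1 (counted from top)

(1, B)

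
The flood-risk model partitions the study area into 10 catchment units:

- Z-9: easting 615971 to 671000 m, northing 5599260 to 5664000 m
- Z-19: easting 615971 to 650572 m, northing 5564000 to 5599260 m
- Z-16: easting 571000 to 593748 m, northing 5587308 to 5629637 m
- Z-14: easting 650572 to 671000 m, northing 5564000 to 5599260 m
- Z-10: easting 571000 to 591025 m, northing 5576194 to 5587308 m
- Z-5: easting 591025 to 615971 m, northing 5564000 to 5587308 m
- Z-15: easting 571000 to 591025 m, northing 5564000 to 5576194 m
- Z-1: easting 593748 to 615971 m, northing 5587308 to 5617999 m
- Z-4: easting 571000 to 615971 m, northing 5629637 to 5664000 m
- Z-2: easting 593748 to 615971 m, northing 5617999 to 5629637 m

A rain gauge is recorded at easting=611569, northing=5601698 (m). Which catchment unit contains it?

The point has easting = 611569 and northing = 5601698.
Only Z-1 satisfies 593748 ≤ easting ≤ 615971 and 5587308 ≤ northing ≤ 5617999.

Z-1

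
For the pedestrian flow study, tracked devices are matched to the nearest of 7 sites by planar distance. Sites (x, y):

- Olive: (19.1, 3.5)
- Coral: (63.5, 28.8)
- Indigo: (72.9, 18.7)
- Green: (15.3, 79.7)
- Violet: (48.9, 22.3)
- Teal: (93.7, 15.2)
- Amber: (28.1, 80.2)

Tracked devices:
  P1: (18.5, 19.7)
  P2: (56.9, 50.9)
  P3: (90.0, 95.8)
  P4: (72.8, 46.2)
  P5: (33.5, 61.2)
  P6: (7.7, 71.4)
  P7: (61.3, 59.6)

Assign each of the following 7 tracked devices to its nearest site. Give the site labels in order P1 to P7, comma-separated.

Olive, Coral, Amber, Coral, Amber, Green, Coral

P1 → Olive (d²=262.80)
P2 → Coral (d²=531.97)
P3 → Amber (d²=4074.97)
P4 → Coral (d²=389.25)
P5 → Amber (d²=390.16)
P6 → Green (d²=126.65)
P7 → Coral (d²=953.48)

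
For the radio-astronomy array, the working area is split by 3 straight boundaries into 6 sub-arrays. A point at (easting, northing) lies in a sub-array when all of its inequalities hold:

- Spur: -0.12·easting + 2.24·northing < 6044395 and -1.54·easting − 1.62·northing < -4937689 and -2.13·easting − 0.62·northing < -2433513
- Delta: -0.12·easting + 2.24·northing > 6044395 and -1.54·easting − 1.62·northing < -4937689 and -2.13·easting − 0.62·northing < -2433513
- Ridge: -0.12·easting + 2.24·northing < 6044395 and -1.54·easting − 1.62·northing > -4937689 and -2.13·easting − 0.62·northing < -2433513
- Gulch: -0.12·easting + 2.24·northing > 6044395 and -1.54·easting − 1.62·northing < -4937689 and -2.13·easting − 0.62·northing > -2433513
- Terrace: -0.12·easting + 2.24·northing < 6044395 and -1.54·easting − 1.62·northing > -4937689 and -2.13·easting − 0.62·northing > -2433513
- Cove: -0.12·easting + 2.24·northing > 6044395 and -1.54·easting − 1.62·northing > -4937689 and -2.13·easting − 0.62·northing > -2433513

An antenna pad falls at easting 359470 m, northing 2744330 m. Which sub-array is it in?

-0.12·359470 + 2.24·2744330 = 6104162.800, which is > 6044395
-1.54·359470 − 1.62·2744330 = -4999398.400, which is < -4937689
-2.13·359470 − 0.62·2744330 = -2467155.700, which is < -2433513
This sign pattern matches Delta.

Delta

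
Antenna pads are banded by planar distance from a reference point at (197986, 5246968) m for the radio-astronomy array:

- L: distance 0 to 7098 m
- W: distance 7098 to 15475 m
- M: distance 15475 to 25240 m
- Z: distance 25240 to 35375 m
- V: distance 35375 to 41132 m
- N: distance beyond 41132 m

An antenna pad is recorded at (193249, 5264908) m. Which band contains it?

Distance = √((193249−197986)² + (5264908−5246968)²) = √(22439169.000 + 321843600.000) = 18554.858 m.
15475 ≤ 18554.858 < 25240 → M.

M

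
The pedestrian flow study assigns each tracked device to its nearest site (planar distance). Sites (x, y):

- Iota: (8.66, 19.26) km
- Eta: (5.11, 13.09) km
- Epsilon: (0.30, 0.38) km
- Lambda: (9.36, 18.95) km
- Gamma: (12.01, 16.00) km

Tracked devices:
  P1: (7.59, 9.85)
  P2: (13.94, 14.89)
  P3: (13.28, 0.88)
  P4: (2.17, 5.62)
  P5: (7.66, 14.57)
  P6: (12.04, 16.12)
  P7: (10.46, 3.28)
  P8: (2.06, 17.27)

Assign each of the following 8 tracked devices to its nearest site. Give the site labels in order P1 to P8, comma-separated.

P1 → Eta (d²=16.65)
P2 → Gamma (d²=4.96)
P3 → Epsilon (d²=168.73)
P4 → Epsilon (d²=30.95)
P5 → Eta (d²=8.69)
P6 → Gamma (d²=0.02)
P7 → Epsilon (d²=111.64)
P8 → Eta (d²=26.77)

Eta, Gamma, Epsilon, Epsilon, Eta, Gamma, Epsilon, Eta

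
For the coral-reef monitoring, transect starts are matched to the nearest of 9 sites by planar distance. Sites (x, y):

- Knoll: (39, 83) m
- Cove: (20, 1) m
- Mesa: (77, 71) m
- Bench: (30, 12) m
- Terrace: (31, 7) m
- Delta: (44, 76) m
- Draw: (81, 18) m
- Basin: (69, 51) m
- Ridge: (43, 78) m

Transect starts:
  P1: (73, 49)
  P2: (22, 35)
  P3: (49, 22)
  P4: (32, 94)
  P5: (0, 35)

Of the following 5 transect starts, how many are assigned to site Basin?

1

P1 → Basin
P2 → Bench
P3 → Bench
P4 → Knoll
P5 → Bench
1 of the 5 goes to Basin.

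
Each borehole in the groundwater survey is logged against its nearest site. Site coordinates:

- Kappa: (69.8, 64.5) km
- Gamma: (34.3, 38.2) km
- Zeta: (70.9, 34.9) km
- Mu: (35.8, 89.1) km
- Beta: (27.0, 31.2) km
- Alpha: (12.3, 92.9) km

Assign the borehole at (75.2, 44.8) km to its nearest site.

Squared distances to each site:
Kappa: 417.250; Gamma: 1716.370; Zeta: 116.500; Mu: 3514.850; Beta: 2508.200; Alpha: 6270.020.
Minimum at Zeta.

Zeta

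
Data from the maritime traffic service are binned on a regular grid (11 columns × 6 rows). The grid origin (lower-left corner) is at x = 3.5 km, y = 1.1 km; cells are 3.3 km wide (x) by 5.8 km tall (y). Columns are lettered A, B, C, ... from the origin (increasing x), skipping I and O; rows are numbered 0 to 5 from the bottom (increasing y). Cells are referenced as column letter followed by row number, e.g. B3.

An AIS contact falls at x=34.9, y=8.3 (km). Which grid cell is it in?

K1

Column index: ⌊(34.9 − 3.5) / 3.3⌋ = ⌊9.515⌋ = 9 → column K
Row offset from origin: ⌊(8.3 − 1.1) / 5.8⌋ = ⌊1.241⌋ = 1 → row 1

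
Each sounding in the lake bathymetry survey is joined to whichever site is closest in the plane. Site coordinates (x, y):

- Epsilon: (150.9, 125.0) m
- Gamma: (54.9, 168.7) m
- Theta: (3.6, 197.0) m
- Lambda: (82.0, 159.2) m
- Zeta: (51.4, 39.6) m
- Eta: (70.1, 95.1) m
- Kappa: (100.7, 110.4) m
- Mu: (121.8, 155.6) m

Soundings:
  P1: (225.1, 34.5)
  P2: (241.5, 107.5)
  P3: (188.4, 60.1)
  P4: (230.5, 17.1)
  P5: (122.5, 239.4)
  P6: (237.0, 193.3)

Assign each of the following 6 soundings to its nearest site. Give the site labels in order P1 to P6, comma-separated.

Epsilon, Epsilon, Epsilon, Epsilon, Mu, Epsilon

P1 → Epsilon (d²=13695.89)
P2 → Epsilon (d²=8514.61)
P3 → Epsilon (d²=5618.26)
P4 → Epsilon (d²=17978.57)
P5 → Mu (d²=7022.93)
P6 → Epsilon (d²=12078.10)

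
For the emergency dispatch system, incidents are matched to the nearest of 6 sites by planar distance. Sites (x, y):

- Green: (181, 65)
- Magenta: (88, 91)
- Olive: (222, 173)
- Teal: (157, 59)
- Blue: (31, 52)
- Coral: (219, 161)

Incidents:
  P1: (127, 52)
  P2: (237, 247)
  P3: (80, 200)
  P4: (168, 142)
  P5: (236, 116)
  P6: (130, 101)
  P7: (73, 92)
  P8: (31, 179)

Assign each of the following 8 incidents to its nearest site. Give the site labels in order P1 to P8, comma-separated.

Teal, Olive, Magenta, Coral, Coral, Magenta, Magenta, Magenta

P1 → Teal (d²=949.00)
P2 → Olive (d²=5701.00)
P3 → Magenta (d²=11945.00)
P4 → Coral (d²=2962.00)
P5 → Coral (d²=2314.00)
P6 → Magenta (d²=1864.00)
P7 → Magenta (d²=226.00)
P8 → Magenta (d²=10993.00)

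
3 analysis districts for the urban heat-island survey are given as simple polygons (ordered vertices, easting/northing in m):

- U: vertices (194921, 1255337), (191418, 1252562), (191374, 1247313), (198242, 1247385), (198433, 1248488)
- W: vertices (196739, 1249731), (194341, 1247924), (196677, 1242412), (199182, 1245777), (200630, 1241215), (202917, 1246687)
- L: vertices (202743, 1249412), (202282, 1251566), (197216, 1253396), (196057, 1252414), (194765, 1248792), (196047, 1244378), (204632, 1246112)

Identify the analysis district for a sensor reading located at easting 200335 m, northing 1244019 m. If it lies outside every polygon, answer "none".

W

Cast a ray rightward from (200335, 1244019). For each polygon, the edges (by vertex number in listed order) whose endpoints lie on opposite sides of northing = 1244019, where each meets that height, and whether that is right or left of the point:
U: no edge straddles that height → 0 crossings.
W: 2–3 at easting≈195995.9 (left), 3–4 at easting≈197873.3 (left), 4–5 at easting≈199740.0 (left), 5–6 at easting≈201801.9 (right) → 1 crossing.
L: no edge straddles that height → 0 crossings.
Only W has an odd count, so the point is inside W.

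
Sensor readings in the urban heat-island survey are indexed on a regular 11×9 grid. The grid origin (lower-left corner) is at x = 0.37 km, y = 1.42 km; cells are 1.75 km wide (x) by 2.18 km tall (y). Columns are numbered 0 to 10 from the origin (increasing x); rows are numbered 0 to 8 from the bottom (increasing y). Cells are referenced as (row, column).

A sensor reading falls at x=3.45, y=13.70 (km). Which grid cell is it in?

(5, 1)

Column index: ⌊(3.45 − 0.37) / 1.75⌋ = ⌊1.760⌋ = 1
Row offset from origin: ⌊(13.70 − 1.42) / 2.18⌋ = ⌊5.633⌋ = 5 → row 5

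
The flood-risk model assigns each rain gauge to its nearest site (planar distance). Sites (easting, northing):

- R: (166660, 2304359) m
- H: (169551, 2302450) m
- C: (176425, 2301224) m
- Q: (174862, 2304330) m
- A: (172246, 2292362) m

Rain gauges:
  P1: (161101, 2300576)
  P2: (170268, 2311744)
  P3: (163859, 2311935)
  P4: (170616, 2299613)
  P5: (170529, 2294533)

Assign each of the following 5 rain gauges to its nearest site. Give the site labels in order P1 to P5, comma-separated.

P1 → R (d²=45213570.00)
P2 → R (d²=67555889.00)
P3 → R (d²=65241377.00)
P4 → H (d²=9182794.00)
P5 → A (d²=7661330.00)

R, R, R, H, A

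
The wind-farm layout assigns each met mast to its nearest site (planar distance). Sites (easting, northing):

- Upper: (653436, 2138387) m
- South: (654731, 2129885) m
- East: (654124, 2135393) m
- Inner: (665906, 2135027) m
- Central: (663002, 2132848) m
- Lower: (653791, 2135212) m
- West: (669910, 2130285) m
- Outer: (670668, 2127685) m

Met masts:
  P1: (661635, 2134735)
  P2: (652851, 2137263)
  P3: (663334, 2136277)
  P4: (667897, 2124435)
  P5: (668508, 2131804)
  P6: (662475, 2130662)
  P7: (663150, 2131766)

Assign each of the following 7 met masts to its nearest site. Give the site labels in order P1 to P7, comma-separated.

P1 → Central (d²=5429458.00)
P2 → Upper (d²=1605601.00)
P3 → Inner (d²=8177684.00)
P4 → Outer (d²=18240941.00)
P5 → West (d²=4272965.00)
P6 → Central (d²=5056325.00)
P7 → Central (d²=1192628.00)

Central, Upper, Inner, Outer, West, Central, Central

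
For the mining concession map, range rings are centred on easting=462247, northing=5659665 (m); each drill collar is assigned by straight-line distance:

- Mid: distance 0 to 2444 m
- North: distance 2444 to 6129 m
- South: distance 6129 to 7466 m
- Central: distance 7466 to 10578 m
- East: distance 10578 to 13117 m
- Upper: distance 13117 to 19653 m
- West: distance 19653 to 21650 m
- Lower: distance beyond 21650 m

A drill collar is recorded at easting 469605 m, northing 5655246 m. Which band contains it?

Distance = √((469605−462247)² + (5655246−5659665)²) = √(54140164.000 + 19527561.000) = 8582.990 m.
7466 ≤ 8582.990 < 10578 → Central.

Central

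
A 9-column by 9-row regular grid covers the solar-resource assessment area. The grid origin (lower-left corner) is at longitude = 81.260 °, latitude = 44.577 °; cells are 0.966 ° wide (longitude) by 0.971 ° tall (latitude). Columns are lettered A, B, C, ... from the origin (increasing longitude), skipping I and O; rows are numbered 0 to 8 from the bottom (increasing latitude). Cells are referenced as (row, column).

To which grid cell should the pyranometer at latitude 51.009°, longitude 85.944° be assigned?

(6, E)

Column index: ⌊(85.944 − 81.260) / 0.966⌋ = ⌊4.849⌋ = 4 → column E
Row offset from origin: ⌊(51.009 − 44.577) / 0.971⌋ = ⌊6.624⌋ = 6 → row 6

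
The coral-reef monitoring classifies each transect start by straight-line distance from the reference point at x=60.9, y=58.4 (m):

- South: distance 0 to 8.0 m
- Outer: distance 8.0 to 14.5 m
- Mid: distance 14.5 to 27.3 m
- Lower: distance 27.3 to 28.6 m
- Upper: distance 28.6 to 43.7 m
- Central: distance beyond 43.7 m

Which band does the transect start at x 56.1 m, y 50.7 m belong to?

Distance = √((56.1−60.9)² + (50.7−58.4)²) = √(23.040 + 59.290) = 9.074 m.
8.0 ≤ 9.074 < 14.5 → Outer.

Outer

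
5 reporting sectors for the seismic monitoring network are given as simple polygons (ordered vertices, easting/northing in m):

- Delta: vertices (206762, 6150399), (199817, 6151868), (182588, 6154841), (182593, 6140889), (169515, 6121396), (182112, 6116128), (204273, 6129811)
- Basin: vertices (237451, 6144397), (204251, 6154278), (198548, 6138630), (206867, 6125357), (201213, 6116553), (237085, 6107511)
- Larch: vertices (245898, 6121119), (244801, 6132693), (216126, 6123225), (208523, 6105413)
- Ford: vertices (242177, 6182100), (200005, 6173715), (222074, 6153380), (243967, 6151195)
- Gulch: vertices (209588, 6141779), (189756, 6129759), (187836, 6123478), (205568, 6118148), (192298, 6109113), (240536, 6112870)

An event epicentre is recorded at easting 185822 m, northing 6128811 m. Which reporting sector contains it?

Delta

Cast a ray rightward from (185822, 6128811). For each polygon, the edges (by vertex number in listed order) whose endpoints lie on opposite sides of northing = 6128811, where each meets that height, and whether that is right or left of the point:
Delta: 4–5 at easting≈174489.8 (left), 6–7 at easting≈202653.4 (right) → 1 crossing.
Basin: 3–4 at easting≈204702.2 (right), 6–1 at easting≈237296.3 (right) → 2 crossings.
Larch: 1–2 at easting≈245168.9 (right), 2–3 at easting≈233043.9 (right) → 2 crossings.
Ford: no edge straddles that height → 0 crossings.
Gulch: 2–3 at easting≈189466.2 (right), 6–1 at easting≈223470.7 (right) → 2 crossings.
Only Delta has an odd count, so the point is inside Delta.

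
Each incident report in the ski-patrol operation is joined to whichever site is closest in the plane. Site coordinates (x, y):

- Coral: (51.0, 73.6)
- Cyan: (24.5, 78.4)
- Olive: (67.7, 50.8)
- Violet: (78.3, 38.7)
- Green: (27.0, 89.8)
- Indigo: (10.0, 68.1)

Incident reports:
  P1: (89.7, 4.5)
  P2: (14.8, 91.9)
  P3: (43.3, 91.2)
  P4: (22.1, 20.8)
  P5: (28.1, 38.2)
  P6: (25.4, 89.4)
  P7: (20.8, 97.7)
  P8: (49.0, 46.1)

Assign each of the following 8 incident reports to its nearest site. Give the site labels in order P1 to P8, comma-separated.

P1 → Violet (d²=1299.60)
P2 → Green (d²=153.25)
P3 → Green (d²=267.65)
P4 → Indigo (d²=2383.70)
P5 → Indigo (d²=1221.62)
P6 → Green (d²=2.72)
P7 → Green (d²=100.85)
P8 → Olive (d²=371.78)

Violet, Green, Green, Indigo, Indigo, Green, Green, Olive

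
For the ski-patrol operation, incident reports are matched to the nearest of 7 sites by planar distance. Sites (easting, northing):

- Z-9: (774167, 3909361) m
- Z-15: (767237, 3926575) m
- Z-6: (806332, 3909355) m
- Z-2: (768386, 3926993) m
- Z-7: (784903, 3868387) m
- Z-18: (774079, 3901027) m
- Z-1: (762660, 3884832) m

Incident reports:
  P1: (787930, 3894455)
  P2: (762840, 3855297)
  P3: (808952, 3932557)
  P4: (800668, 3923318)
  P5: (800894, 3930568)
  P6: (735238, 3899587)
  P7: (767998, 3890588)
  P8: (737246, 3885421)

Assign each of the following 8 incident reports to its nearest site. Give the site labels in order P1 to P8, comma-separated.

Z-18, Z-7, Z-6, Z-6, Z-6, Z-1, Z-1, Z-1

P1 → Z-18 (d²=235041385.00)
P2 → Z-7 (d²=658124069.00)
P3 → Z-6 (d²=545197204.00)
P4 → Z-6 (d²=227046265.00)
P5 → Z-6 (d²=479563213.00)
P6 → Z-1 (d²=969676109.00)
P7 → Z-1 (d²=61625780.00)
P8 → Z-1 (d²=646218317.00)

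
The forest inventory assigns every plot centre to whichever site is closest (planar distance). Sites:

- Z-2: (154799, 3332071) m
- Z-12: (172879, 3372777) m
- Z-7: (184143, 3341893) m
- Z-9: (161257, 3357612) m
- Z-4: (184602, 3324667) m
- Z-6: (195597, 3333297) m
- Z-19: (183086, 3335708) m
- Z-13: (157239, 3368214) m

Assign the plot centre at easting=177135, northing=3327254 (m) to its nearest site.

Z-4

Squared distances to each site:
Z-2: 522100385.000; Z-12: 2090457065.000; Z-7: 263412385.000; Z-9: 1173719048.000; Z-4: 62448658.000; Z-6: 377363293.000; Z-19: 106884517.000; Z-13: 2073572416.000.
Minimum at Z-4.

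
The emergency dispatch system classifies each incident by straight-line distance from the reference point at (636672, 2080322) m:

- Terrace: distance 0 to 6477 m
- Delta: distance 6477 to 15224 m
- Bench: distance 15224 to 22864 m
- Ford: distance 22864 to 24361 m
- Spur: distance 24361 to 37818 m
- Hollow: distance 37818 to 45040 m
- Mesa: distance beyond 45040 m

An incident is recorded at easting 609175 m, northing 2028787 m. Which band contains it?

Distance = √((609175−636672)² + (2028787−2080322)²) = √(756085009.000 + 2655856225.000) = 58411.824 m.
45040 ≤ 58411.824 < ∞ → Mesa.

Mesa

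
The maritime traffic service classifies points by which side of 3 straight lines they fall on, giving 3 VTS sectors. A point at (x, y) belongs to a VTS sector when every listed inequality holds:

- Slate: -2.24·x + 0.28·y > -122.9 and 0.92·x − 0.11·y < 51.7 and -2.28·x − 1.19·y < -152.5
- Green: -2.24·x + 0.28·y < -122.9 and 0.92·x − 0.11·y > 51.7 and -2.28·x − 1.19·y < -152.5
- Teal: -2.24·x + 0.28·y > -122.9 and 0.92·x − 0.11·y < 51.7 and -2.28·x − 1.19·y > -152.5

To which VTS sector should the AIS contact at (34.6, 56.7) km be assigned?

Teal

-2.24·34.6 + 0.28·56.7 = -61.628, which is > -122.9
0.92·34.6 − 0.11·56.7 = 25.595, which is < 51.7
-2.28·34.6 − 1.19·56.7 = -146.361, which is > -152.5
This sign pattern matches Teal.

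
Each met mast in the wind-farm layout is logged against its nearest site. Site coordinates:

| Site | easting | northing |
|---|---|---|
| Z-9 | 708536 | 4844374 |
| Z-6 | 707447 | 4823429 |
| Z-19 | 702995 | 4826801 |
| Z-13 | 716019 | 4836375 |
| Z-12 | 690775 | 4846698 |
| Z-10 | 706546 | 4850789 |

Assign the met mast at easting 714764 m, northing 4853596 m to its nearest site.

Squared distances to each site:
Z-9: 123833268.000; Z-6: 963586378.000; Z-19: 856481386.000; Z-13: 298137866.000; Z-12: 623054525.000; Z-10: 75414773.000.
Minimum at Z-10.

Z-10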